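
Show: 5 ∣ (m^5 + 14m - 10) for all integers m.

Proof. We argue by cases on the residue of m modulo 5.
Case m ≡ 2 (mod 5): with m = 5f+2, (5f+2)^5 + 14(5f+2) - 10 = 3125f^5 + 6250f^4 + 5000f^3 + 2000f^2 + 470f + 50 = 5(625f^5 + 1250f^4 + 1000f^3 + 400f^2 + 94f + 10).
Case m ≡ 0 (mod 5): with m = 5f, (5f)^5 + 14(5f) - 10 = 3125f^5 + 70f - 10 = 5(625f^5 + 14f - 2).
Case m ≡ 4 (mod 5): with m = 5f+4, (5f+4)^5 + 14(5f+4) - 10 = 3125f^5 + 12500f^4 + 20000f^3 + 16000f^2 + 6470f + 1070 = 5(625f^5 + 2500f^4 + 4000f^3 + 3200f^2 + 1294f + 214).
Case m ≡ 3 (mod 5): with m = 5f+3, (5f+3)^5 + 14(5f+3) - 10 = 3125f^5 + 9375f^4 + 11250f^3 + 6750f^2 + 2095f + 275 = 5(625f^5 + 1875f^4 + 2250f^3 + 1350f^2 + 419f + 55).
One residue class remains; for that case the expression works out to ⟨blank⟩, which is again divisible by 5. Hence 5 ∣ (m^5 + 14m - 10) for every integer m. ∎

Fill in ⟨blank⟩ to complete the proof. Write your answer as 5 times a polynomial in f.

5(625f^5 + 625f^4 + 250f^3 + 50f^2 + 19f + 1)

Only m ≡ 1 (mod 5) is unaccounted for. Put m = 5f+1:
(5f+1)^5 + 14(5f+1) - 10 expands to 3125f^5 + 3125f^4 + 1250f^3 + 250f^2 + 95f + 5,
and factoring out 5 leaves 5(625f^5 + 625f^4 + 250f^3 + 50f^2 + 19f + 1).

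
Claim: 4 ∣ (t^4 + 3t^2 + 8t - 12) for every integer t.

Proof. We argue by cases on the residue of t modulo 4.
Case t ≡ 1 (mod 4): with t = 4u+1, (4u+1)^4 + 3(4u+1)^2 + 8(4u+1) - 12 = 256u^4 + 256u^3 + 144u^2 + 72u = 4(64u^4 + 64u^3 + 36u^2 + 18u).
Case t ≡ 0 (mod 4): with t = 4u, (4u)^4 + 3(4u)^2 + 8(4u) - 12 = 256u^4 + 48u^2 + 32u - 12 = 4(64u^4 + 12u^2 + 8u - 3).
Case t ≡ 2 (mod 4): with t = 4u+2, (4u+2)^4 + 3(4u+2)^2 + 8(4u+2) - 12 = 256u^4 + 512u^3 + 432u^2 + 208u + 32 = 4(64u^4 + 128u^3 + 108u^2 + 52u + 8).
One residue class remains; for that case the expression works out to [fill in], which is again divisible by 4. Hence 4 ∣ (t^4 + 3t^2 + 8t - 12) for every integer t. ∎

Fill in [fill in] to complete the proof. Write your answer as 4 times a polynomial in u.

4(64u^4 + 192u^3 + 228u^2 + 134u + 30)

The residues treated are {1, 0, 2}, so the missing case is t ≡ 3 (mod 4); write t = 4u+3.
Then (4u+3)^4 + 3(4u+3)^2 + 8(4u+3) - 12 = 256u^4 + 768u^3 + 912u^2 + 536u + 120 = 4(64u^4 + 192u^3 + 228u^2 + 134u + 30).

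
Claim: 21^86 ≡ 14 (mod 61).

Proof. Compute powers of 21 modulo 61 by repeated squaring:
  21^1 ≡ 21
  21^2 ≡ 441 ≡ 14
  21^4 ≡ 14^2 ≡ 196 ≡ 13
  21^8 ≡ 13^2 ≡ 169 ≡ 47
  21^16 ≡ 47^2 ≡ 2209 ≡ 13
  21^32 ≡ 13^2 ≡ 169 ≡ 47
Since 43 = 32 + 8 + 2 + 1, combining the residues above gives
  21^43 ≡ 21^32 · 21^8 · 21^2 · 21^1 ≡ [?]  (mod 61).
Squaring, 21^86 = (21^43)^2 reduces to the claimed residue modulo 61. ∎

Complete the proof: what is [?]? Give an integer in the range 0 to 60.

21^32 · 21^8 · 21^2 · 21^1 ≡ 47 · 47 · 14 · 21 = 649446.
649446 mod 61 = 40, so 21^43 ≡ 40 (mod 61).

40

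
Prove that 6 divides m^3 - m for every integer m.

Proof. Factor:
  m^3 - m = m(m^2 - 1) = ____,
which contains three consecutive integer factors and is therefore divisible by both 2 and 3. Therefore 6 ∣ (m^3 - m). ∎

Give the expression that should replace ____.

(m - 1)m(m + 1)

m(m^2 - 1) = m(m - 1)(m + 1) = (m - 1)m(m + 1).
These three factors are consecutive integers, so their product is divisible by 6.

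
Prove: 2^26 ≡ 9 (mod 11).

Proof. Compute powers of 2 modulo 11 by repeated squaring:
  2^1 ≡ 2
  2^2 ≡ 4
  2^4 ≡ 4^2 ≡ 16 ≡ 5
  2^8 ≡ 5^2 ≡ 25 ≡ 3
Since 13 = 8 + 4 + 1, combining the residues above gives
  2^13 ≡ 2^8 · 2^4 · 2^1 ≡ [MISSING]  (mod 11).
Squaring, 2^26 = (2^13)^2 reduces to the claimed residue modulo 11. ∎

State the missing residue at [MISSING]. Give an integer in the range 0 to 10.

8

Multiply the listed residues: 3 · 5 · 2 = 15 → 30.
Reducing modulo 11: 30 = 2·11 + 8, so 2^13 ≡ 8.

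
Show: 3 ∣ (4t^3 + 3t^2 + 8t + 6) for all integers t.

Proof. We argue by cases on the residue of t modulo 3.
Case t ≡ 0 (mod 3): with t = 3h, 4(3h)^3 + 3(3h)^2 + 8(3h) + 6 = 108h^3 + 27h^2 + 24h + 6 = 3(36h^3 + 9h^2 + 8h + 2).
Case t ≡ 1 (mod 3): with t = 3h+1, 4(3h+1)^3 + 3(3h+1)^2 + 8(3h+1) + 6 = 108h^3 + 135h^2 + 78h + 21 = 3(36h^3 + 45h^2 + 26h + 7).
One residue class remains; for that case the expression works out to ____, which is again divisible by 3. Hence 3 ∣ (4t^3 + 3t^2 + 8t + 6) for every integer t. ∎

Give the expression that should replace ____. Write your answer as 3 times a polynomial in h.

The residues treated are {0, 1}, so the missing case is t ≡ 2 (mod 3); write t = 3h+2.
Then 4(3h+2)^3 + 3(3h+2)^2 + 8(3h+2) + 6 = 108h^3 + 243h^2 + 204h + 66 = 3(36h^3 + 81h^2 + 68h + 22).

3(36h^3 + 81h^2 + 68h + 22)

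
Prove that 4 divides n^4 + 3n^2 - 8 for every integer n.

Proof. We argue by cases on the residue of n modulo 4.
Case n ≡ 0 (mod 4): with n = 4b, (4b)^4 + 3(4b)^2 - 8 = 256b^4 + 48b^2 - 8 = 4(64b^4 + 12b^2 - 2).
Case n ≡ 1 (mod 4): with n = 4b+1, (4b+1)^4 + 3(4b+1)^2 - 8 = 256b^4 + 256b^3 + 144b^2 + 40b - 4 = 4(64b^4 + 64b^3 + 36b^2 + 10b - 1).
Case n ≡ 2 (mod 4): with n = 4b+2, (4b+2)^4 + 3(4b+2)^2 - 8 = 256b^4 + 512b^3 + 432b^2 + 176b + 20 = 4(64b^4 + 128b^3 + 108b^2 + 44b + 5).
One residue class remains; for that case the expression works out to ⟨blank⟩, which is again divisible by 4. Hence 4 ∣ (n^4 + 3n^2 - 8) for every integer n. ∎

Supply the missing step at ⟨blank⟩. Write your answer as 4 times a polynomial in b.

4(64b^4 + 192b^3 + 228b^2 + 126b + 25)

The residues treated are {0, 1, 2}, so the missing case is n ≡ 3 (mod 4); write n = 4b+3.
Then (4b+3)^4 + 3(4b+3)^2 - 8 = 256b^4 + 768b^3 + 912b^2 + 504b + 100 = 4(64b^4 + 192b^3 + 228b^2 + 126b + 25).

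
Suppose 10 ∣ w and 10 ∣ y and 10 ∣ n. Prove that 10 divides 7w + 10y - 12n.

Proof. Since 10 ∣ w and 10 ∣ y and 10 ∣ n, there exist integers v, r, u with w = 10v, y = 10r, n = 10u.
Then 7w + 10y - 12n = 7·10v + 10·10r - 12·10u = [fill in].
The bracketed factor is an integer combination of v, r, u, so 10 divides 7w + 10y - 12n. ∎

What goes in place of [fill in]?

Each term has a factor of 10: 7·10v + 10·10r - 12·10u = 10·(10r - 12u + 7v).
Since 10r - 12u + 7v is an integer, 10 ∣ (7w + 10y - 12n).

10(10r - 12u + 7v)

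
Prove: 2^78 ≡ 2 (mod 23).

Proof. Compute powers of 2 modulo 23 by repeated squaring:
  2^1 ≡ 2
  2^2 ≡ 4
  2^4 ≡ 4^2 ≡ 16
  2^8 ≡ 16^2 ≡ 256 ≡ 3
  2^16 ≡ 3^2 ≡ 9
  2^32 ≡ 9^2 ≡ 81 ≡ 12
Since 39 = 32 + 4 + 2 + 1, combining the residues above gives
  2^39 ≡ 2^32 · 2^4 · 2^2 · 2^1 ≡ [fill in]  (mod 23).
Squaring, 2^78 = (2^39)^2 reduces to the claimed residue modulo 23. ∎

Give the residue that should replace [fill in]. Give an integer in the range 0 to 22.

18

2^32 · 2^4 · 2^2 · 2^1 ≡ 12 · 16 · 4 · 2 = 1536.
1536 mod 23 = 18, so 2^39 ≡ 18 (mod 23).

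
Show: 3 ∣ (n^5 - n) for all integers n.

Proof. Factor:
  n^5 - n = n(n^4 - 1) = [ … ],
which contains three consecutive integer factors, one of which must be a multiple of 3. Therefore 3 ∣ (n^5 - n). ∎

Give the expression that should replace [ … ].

(n - 1)n(n + 1)(n^2 + 1)

n^4 - 1 = (n^2 - 1)(n^2 + 1), and n^2 - 1 = (n-1)(n+1).
So n(n^4 - 1) = (n - 1)n(n + 1)(n^2 + 1).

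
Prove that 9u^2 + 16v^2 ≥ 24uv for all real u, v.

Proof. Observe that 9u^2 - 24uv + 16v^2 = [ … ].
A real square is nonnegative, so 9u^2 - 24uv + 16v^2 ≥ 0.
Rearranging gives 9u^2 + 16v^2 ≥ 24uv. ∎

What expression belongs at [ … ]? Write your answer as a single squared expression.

(3u - 4v)^2

9u^2 - 24uv + 16v^2 is a perfect-square trinomial: the outer terms are (3u)^2 and (4v)^2, and the cross term is -2·3u·4v.
So 9u^2 - 24uv + 16v^2 = (3u - 4v)^2 ≥ 0.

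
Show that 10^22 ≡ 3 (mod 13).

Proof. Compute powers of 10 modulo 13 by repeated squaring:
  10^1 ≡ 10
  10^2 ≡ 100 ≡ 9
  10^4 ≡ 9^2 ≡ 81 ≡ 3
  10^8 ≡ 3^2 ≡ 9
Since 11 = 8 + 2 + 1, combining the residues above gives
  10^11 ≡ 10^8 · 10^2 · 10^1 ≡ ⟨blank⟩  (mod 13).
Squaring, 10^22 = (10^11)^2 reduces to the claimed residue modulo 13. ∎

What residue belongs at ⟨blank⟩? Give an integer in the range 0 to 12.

4

Multiply the listed residues: 9 · 9 · 10 = 81 → 810.
Reducing modulo 13: 810 = 62·13 + 4, so 10^11 ≡ 4.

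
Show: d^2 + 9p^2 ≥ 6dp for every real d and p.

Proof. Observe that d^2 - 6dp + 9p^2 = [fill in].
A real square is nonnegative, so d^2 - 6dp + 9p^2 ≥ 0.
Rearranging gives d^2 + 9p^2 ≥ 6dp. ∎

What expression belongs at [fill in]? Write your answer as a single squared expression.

The leading and trailing coefficients are 1^2 and 3^2, and 6 = 2·1·3, so the trinomial is (d - 3p)^2.
Hence d^2 - 6dp + 9p^2 ≥ 0.

(d - 3p)^2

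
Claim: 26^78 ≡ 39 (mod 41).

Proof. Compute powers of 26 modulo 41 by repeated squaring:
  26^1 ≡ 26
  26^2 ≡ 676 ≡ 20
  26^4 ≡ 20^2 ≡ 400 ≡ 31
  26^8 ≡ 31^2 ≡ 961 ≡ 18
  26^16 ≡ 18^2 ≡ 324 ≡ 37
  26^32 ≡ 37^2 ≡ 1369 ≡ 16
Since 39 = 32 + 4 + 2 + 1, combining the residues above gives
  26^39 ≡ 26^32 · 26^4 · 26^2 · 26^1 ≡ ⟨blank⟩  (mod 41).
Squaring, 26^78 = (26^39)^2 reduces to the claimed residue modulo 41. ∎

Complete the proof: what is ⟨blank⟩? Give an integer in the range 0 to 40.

30

Multiply the listed residues: 16 · 31 · 20 · 26 = 496 → 9920 → 257920.
Reducing modulo 41: 257920 = 6290·41 + 30, so 26^39 ≡ 30.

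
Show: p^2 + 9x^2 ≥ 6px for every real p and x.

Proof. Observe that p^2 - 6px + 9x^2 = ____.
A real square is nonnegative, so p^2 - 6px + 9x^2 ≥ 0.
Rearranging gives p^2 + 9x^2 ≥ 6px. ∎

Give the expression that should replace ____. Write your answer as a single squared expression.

(p - 3x)^2

p^2 - 6px + 9x^2 is a perfect-square trinomial: the outer terms are (p)^2 and (3x)^2, and the cross term is -2·p·3x.
So p^2 - 6px + 9x^2 = (p - 3x)^2 ≥ 0.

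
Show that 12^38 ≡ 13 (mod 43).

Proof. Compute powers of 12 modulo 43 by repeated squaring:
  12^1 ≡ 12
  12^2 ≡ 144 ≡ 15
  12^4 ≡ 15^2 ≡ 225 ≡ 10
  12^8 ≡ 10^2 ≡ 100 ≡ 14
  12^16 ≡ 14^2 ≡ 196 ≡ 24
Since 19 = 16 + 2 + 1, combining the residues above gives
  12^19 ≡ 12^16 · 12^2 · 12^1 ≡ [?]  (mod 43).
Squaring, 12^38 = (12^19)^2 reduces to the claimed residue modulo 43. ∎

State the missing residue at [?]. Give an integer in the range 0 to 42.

20

12^16 · 12^2 · 12^1 ≡ 24 · 15 · 12 = 4320.
4320 mod 43 = 20, so 12^19 ≡ 20 (mod 43).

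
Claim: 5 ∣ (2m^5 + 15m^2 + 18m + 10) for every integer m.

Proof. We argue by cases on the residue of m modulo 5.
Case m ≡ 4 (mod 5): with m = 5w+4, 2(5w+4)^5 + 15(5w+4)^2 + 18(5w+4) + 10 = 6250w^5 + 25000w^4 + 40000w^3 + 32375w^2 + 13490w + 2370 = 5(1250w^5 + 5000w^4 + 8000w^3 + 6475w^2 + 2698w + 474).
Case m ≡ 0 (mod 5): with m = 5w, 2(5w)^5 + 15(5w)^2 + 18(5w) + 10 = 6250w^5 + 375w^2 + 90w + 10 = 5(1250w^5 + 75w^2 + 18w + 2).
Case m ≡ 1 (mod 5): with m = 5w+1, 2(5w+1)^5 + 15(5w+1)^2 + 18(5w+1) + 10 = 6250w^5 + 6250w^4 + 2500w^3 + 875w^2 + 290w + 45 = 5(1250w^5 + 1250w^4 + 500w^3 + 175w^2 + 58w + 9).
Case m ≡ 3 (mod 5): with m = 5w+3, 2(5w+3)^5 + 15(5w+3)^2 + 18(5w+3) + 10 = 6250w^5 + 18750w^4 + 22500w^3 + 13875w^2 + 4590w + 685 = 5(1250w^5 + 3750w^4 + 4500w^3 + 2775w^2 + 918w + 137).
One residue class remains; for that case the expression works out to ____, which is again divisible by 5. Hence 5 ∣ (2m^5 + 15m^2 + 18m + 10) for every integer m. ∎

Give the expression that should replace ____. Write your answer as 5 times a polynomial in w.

The residues treated are {4, 0, 1, 3}, so the missing case is m ≡ 2 (mod 5); write m = 5w+2.
Then 2(5w+2)^5 + 15(5w+2)^2 + 18(5w+2) + 10 = 6250w^5 + 12500w^4 + 10000w^3 + 4375w^2 + 1190w + 170 = 5(1250w^5 + 2500w^4 + 2000w^3 + 875w^2 + 238w + 34).

5(1250w^5 + 2500w^4 + 2000w^3 + 875w^2 + 238w + 34)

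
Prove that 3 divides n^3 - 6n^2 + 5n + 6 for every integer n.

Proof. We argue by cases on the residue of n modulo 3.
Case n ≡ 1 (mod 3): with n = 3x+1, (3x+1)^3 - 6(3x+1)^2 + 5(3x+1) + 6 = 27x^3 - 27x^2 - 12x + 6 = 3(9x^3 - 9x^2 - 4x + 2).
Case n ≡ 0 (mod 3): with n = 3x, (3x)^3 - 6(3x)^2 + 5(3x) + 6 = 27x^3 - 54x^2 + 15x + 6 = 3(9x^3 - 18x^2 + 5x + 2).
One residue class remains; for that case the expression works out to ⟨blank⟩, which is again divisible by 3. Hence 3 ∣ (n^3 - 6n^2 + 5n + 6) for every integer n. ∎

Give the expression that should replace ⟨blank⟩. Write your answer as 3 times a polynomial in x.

Only n ≡ 2 (mod 3) is unaccounted for. Put n = 3x+2:
(3x+2)^3 - 6(3x+2)^2 + 5(3x+2) + 6 expands to 27x^3 - 21x,
and factoring out 3 leaves 3(9x^3 - 7x).

3(9x^3 - 7x)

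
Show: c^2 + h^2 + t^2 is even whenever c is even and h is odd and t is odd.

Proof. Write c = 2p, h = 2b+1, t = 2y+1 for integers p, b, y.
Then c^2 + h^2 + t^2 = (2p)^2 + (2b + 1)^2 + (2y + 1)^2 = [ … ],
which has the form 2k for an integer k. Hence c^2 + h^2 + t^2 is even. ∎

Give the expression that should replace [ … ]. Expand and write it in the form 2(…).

Expanding: (2p)^2 + (2b + 1)^2 + (2y + 1)^2 = 4b^2 + 4b + 4p^2 + 4y^2 + 4y + 2.
Every term is even; pulling out the factor of 2 gives 2(2b^2 + 2b + 2p^2 + 2y^2 + 2y + 1).

2(2b^2 + 2b + 2p^2 + 2y^2 + 2y + 1)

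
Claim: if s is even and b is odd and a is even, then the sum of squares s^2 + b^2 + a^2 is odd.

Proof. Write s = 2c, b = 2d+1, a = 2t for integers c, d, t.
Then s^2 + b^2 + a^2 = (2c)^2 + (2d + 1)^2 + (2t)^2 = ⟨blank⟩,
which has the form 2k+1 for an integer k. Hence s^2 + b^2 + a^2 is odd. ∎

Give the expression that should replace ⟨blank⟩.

2(2c^2 + 2d^2 + 2d + 2t^2) + 1

(2c)^2 + (2d + 1)^2 + (2t)^2 = 4c^2 + 4d^2 + 4d + 4t^2 + 1
= 2(2c^2 + 2d^2 + 2d + 2t^2) + 1.
Since 2c^2 + 2d^2 + 2d + 2t^2 is an integer, the sum of squares is of the form 2k+1 for an integer k.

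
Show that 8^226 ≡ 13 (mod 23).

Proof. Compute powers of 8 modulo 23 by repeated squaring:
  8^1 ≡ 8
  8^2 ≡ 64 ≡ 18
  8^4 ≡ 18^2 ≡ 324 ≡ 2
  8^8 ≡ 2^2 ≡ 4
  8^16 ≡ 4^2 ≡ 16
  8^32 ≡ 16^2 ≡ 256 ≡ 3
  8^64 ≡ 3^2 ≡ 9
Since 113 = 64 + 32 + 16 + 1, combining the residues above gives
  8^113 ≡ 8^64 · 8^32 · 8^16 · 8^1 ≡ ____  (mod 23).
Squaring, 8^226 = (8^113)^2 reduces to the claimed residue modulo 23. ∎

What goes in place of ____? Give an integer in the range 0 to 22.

Multiply the listed residues: 9 · 3 · 16 · 8 = 27 → 432 → 3456.
Reducing modulo 23: 3456 = 150·23 + 6, so 8^113 ≡ 6.

6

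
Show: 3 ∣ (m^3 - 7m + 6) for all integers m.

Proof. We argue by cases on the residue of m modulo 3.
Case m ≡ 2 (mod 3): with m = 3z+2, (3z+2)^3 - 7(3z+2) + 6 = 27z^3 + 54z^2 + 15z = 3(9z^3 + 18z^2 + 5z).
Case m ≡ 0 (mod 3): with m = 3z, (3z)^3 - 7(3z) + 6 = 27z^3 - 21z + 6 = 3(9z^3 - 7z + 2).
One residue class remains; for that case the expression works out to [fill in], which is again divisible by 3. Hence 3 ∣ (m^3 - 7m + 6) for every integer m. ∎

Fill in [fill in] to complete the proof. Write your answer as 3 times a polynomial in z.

3(9z^3 + 9z^2 - 4z)

Only m ≡ 1 (mod 3) is unaccounted for. Put m = 3z+1:
(3z+1)^3 - 7(3z+1) + 6 expands to 27z^3 + 27z^2 - 12z,
and factoring out 3 leaves 3(9z^3 + 9z^2 - 4z).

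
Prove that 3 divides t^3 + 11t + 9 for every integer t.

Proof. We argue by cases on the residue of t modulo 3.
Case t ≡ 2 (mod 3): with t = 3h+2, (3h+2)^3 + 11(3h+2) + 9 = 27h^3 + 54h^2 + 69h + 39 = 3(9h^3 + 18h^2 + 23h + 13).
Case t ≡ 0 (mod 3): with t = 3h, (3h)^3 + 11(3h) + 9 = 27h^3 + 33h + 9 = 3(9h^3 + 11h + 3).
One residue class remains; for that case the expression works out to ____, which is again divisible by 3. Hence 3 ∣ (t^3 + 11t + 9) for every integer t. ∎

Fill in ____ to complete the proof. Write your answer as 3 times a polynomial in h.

3(9h^3 + 9h^2 + 14h + 7)

Only t ≡ 1 (mod 3) is unaccounted for. Put t = 3h+1:
(3h+1)^3 + 11(3h+1) + 9 expands to 27h^3 + 27h^2 + 42h + 21,
and factoring out 3 leaves 3(9h^3 + 9h^2 + 14h + 7).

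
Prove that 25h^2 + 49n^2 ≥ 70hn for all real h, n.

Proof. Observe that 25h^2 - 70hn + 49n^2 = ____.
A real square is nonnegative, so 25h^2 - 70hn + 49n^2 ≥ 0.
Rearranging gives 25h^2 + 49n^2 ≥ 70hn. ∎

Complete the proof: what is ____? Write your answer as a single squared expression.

25h^2 - 70hn + 49n^2 is a perfect-square trinomial: the outer terms are (5h)^2 and (7n)^2, and the cross term is -2·5h·7n.
So 25h^2 - 70hn + 49n^2 = (5h - 7n)^2 ≥ 0.

(5h - 7n)^2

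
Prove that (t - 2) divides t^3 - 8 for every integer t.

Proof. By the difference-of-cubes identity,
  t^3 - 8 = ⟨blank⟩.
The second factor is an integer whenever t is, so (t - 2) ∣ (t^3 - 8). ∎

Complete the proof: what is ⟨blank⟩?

(t - 2)(t^2 + 2t + 4)

a^3 - b^3 = (a - b)(a^2 + ab + b^2). With a = t, b = 2:
t^3 - 8 = (t - 2)(t^2 + 2t + 4).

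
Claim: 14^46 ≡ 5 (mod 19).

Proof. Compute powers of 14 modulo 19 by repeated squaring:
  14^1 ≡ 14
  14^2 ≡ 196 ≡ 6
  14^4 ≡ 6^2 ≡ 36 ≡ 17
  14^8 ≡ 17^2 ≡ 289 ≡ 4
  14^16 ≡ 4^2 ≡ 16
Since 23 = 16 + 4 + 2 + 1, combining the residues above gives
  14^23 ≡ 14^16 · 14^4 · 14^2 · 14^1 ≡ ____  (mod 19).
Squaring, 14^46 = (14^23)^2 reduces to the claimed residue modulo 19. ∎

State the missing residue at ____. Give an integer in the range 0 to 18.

Multiply the listed residues: 16 · 17 · 6 · 14 = 272 → 1632 → 22848.
Reducing modulo 19: 22848 = 1202·19 + 10, so 14^23 ≡ 10.

10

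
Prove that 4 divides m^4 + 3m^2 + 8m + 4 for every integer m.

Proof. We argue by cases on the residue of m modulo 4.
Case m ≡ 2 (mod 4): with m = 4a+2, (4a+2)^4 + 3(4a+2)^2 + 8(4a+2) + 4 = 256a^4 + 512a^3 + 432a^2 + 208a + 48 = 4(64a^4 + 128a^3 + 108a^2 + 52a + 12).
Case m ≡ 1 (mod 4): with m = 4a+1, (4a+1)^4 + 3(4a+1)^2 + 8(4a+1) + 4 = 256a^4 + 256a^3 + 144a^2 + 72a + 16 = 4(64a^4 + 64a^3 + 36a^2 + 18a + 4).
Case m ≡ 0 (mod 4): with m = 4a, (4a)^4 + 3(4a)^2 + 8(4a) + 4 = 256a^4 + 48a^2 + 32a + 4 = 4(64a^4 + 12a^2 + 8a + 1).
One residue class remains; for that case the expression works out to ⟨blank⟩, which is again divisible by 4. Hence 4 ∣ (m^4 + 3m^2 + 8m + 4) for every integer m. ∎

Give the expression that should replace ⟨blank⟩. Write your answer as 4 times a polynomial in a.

4(64a^4 + 192a^3 + 228a^2 + 134a + 34)

Only m ≡ 3 (mod 4) is unaccounted for. Put m = 4a+3:
(4a+3)^4 + 3(4a+3)^2 + 8(4a+3) + 4 expands to 256a^4 + 768a^3 + 912a^2 + 536a + 136,
and factoring out 4 leaves 4(64a^4 + 192a^3 + 228a^2 + 134a + 34).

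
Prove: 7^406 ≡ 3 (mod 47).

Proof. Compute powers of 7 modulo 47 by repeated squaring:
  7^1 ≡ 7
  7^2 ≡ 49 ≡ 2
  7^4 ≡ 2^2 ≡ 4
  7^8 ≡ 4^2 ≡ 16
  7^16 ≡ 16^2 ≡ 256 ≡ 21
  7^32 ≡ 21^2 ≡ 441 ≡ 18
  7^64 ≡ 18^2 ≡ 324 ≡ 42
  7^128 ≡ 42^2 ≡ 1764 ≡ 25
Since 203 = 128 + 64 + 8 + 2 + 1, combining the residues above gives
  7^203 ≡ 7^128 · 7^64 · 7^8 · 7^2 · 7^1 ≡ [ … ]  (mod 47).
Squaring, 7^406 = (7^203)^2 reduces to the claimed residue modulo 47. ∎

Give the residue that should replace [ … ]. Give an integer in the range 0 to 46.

12

7^128 · 7^64 · 7^8 · 7^2 · 7^1 ≡ 25 · 42 · 16 · 2 · 7 = 235200.
235200 mod 47 = 12, so 7^203 ≡ 12 (mod 47).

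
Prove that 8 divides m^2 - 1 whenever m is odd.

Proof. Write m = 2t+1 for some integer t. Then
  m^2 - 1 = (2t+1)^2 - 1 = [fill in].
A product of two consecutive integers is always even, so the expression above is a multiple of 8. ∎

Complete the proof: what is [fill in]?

(2t+1)^2 - 1 = 4t^2 + 4t + 1 - 1 = 4t^2 + 4t = 4t(t+1).
Since t and t+1 are consecutive, t(t+1) is even, and 4·(even) is a multiple of 8.

4t(t + 1)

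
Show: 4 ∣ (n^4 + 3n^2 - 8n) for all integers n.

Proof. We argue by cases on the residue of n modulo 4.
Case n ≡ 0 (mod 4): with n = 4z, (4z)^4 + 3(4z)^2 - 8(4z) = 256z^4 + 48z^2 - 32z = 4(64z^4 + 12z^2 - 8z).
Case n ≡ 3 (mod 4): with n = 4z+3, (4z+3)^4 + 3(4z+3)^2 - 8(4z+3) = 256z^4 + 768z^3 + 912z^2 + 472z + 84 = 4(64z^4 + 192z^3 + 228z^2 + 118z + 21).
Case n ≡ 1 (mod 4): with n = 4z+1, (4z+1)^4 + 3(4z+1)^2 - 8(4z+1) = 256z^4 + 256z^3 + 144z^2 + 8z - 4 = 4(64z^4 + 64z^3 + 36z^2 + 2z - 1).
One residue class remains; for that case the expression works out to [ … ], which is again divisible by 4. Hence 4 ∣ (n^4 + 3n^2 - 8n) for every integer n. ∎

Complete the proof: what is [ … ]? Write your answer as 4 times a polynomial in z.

The residues treated are {0, 3, 1}, so the missing case is n ≡ 2 (mod 4); write n = 4z+2.
Then (4z+2)^4 + 3(4z+2)^2 - 8(4z+2) = 256z^4 + 512z^3 + 432z^2 + 144z + 12 = 4(64z^4 + 128z^3 + 108z^2 + 36z + 3).

4(64z^4 + 128z^3 + 108z^2 + 36z + 3)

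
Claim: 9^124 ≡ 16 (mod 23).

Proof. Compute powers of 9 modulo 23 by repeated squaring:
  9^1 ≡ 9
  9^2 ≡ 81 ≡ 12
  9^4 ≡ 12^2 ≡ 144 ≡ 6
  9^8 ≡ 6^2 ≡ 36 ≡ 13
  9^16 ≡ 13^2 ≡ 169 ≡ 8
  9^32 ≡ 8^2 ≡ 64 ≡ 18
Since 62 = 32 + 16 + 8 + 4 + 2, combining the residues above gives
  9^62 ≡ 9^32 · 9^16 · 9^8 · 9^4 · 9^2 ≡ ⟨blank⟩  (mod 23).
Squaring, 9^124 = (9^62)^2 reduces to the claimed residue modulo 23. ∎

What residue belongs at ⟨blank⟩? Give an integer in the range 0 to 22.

4

9^32 · 9^16 · 9^8 · 9^4 · 9^2 ≡ 18 · 8 · 13 · 6 · 12 = 134784.
134784 mod 23 = 4, so 9^62 ≡ 4 (mod 23).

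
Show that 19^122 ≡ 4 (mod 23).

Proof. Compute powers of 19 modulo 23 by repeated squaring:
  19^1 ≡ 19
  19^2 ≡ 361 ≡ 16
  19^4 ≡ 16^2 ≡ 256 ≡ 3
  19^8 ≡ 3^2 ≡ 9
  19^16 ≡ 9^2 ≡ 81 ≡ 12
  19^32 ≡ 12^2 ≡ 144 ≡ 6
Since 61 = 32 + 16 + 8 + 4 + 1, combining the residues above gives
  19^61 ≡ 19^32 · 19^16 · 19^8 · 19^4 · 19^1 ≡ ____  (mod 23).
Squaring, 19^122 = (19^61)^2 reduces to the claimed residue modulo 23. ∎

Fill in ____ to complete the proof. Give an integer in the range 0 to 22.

Multiply the listed residues: 6 · 12 · 9 · 3 · 19 = 72 → 648 → 1944 → 36936.
Reducing modulo 23: 36936 = 1605·23 + 21, so 19^61 ≡ 21.

21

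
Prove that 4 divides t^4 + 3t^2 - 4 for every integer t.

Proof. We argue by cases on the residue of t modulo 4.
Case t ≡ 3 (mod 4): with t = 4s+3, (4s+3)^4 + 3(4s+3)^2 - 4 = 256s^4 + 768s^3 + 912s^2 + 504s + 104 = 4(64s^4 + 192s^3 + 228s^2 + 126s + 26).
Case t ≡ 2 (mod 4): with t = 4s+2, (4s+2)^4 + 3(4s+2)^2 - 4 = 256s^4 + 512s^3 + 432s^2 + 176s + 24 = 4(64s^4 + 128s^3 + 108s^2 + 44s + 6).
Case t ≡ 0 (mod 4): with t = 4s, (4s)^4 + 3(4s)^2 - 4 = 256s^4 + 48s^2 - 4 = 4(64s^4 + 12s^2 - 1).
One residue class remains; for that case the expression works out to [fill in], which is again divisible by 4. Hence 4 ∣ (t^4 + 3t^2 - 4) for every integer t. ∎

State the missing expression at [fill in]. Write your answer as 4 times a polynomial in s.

4(64s^4 + 64s^3 + 36s^2 + 10s)

The residues treated are {3, 2, 0}, so the missing case is t ≡ 1 (mod 4); write t = 4s+1.
Then (4s+1)^4 + 3(4s+1)^2 - 4 = 256s^4 + 256s^3 + 144s^2 + 40s = 4(64s^4 + 64s^3 + 36s^2 + 10s).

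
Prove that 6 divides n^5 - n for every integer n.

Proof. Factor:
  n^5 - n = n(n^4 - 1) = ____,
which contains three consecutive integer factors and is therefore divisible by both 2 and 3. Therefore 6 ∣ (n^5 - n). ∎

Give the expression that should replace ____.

n^4 - 1 = (n^2 - 1)(n^2 + 1), and n^2 - 1 = (n-1)(n+1).
So n(n^4 - 1) = (n - 1)n(n + 1)(n^2 + 1).

(n - 1)n(n + 1)(n^2 + 1)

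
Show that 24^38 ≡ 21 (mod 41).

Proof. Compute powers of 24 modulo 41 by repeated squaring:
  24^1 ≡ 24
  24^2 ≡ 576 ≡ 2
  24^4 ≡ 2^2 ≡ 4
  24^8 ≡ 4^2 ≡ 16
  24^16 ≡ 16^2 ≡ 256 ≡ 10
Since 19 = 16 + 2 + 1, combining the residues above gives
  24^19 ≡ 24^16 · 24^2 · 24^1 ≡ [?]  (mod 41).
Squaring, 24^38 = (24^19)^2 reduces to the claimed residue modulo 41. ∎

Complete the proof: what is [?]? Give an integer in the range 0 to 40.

29

24^16 · 24^2 · 24^1 ≡ 10 · 2 · 24 = 480.
480 mod 41 = 29, so 24^19 ≡ 29 (mod 41).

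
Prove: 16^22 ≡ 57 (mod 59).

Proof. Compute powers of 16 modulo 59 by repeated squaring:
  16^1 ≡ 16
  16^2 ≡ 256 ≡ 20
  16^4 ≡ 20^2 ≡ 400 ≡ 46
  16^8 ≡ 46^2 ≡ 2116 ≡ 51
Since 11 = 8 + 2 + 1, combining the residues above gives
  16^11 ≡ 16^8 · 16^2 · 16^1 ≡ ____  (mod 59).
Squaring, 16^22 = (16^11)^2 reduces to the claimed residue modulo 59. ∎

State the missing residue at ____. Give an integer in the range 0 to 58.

16^8 · 16^2 · 16^1 ≡ 51 · 20 · 16 = 16320.
16320 mod 59 = 36, so 16^11 ≡ 36 (mod 59).

36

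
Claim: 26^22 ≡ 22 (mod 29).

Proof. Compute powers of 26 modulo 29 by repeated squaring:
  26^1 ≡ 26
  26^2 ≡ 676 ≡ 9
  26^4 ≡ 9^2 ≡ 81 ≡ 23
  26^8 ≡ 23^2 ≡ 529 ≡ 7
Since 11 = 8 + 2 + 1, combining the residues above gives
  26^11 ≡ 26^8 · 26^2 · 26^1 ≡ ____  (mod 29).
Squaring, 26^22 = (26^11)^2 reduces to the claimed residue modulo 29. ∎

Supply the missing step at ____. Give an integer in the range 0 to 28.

14

Multiply the listed residues: 7 · 9 · 26 = 63 → 1638.
Reducing modulo 29: 1638 = 56·29 + 14, so 26^11 ≡ 14.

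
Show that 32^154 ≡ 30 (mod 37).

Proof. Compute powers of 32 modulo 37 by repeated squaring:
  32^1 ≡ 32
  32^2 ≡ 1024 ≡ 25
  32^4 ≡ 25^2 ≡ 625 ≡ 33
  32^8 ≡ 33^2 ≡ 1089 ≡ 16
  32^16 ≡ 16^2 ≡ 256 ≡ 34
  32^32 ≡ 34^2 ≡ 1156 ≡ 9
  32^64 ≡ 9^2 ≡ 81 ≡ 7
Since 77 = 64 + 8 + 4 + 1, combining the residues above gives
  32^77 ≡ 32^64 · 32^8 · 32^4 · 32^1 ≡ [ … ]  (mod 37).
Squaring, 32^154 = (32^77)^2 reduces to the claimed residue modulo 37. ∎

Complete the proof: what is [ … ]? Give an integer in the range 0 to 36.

Multiply the listed residues: 7 · 16 · 33 · 32 = 112 → 3696 → 118272.
Reducing modulo 37: 118272 = 3196·37 + 20, so 32^77 ≡ 20.

20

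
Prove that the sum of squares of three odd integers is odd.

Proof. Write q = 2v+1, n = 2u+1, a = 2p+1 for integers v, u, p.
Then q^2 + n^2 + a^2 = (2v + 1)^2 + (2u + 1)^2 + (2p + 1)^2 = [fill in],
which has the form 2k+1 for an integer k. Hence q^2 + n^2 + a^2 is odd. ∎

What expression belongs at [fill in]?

2(2p^2 + 2p + 2u^2 + 2u + 2v^2 + 2v + 1) + 1

Expanding: (2v + 1)^2 + (2u + 1)^2 + (2p + 1)^2 = 4p^2 + 4p + 4u^2 + 4u + 4v^2 + 4v + 3.
Every term except the constant is even, so this is 2(2p^2 + 2p + 2u^2 + 2u + 2v^2 + 2v + 1) + 1,
and 2p^2 + 2p + 2u^2 + 2u + 2v^2 + 2v + 1 ∈ ℤ gives the required form.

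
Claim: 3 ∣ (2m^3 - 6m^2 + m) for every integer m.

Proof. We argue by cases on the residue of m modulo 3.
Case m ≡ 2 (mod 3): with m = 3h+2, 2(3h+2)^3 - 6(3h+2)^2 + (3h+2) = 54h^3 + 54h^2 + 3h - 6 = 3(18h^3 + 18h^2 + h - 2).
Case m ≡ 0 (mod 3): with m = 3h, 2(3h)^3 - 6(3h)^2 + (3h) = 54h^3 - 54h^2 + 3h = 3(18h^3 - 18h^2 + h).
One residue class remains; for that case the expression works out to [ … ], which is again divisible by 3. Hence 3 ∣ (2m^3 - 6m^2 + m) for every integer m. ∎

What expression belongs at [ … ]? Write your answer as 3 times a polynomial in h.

Only m ≡ 1 (mod 3) is unaccounted for. Put m = 3h+1:
2(3h+1)^3 - 6(3h+1)^2 + (3h+1) expands to 54h^3 - 15h - 3,
and factoring out 3 leaves 3(18h^3 - 5h - 1).

3(18h^3 - 5h - 1)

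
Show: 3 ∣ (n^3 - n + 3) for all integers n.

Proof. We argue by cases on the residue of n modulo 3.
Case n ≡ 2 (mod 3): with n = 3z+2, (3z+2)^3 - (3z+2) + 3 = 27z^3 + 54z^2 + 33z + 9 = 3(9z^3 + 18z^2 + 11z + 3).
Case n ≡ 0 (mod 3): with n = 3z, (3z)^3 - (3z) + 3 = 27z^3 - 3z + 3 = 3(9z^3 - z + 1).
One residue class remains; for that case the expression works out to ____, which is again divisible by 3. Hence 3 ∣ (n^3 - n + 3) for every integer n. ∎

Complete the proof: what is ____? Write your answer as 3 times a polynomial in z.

Only n ≡ 1 (mod 3) is unaccounted for. Put n = 3z+1:
(3z+1)^3 - (3z+1) + 3 expands to 27z^3 + 27z^2 + 6z + 3,
and factoring out 3 leaves 3(9z^3 + 9z^2 + 2z + 1).

3(9z^3 + 9z^2 + 2z + 1)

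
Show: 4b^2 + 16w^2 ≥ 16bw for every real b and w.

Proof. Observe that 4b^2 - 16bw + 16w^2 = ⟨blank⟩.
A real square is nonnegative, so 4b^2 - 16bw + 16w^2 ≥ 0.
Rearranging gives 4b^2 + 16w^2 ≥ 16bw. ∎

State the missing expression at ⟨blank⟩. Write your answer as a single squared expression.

The leading and trailing coefficients are 2^2 and 4^2, and 16 = 2·2·4, so the trinomial is (2b - 4w)^2.
Hence 4b^2 - 16bw + 16w^2 ≥ 0.

(2b - 4w)^2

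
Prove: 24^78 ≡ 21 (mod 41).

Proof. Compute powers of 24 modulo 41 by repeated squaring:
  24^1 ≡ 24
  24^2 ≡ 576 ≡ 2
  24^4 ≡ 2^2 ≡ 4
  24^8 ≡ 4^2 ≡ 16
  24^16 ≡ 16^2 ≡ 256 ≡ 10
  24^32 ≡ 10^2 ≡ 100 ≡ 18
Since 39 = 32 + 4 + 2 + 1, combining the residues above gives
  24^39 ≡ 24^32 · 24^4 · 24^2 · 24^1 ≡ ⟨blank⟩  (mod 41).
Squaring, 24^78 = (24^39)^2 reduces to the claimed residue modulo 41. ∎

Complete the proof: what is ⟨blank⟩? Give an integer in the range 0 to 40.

Multiply the listed residues: 18 · 4 · 2 · 24 = 72 → 144 → 3456.
Reducing modulo 41: 3456 = 84·41 + 12, so 24^39 ≡ 12.

12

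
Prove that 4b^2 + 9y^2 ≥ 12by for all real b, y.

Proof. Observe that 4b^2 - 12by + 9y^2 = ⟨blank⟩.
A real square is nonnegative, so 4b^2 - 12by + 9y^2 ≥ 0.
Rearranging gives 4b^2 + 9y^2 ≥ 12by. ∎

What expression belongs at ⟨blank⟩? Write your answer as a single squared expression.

The leading and trailing coefficients are 2^2 and 3^2, and 12 = 2·2·3, so the trinomial is (2b - 3y)^2.
Hence 4b^2 - 12by + 9y^2 ≥ 0.

(2b - 3y)^2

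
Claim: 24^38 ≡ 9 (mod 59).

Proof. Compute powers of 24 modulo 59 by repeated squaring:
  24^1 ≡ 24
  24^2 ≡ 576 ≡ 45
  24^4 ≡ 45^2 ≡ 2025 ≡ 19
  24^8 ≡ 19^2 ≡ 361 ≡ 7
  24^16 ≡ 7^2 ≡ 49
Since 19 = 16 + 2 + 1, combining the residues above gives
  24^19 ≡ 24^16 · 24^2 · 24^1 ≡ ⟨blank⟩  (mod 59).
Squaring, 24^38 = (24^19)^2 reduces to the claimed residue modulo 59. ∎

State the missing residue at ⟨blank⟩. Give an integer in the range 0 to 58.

56

Multiply the listed residues: 49 · 45 · 24 = 2205 → 52920.
Reducing modulo 59: 52920 = 896·59 + 56, so 24^19 ≡ 56.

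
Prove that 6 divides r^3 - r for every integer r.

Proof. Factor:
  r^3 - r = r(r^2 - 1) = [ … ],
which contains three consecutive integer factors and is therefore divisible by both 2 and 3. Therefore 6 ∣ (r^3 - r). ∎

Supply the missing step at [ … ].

r(r^2 - 1) = r(r - 1)(r + 1) = (r - 1)r(r + 1).
These three factors are consecutive integers, so their product is divisible by 6.

(r - 1)r(r + 1)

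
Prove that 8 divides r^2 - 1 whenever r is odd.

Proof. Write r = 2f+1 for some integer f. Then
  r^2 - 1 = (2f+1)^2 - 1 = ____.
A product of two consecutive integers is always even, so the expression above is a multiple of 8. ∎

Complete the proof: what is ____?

4f(f + 1)

(2f+1)^2 - 1 = 4f^2 + 4f + 1 - 1 = 4f^2 + 4f = 4f(f+1).
Since f and f+1 are consecutive, f(f+1) is even, and 4·(even) is a multiple of 8.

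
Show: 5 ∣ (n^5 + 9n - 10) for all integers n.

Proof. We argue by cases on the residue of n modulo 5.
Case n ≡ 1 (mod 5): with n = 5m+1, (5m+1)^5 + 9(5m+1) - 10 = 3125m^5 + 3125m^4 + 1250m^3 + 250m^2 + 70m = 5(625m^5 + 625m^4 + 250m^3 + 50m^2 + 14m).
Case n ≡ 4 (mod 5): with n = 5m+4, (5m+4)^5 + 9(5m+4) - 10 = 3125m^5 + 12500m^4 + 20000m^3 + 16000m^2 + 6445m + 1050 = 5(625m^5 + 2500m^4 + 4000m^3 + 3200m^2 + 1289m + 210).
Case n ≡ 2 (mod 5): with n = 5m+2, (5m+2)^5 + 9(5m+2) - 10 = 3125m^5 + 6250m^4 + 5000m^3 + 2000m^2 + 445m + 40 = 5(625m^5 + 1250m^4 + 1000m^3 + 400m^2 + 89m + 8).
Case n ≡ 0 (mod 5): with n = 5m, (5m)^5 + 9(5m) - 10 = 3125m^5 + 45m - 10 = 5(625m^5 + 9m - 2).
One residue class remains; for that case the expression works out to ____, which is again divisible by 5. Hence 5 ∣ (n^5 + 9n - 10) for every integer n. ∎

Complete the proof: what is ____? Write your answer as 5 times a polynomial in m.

Only n ≡ 3 (mod 5) is unaccounted for. Put n = 5m+3:
(5m+3)^5 + 9(5m+3) - 10 expands to 3125m^5 + 9375m^4 + 11250m^3 + 6750m^2 + 2070m + 260,
and factoring out 5 leaves 5(625m^5 + 1875m^4 + 2250m^3 + 1350m^2 + 414m + 52).

5(625m^5 + 1875m^4 + 2250m^3 + 1350m^2 + 414m + 52)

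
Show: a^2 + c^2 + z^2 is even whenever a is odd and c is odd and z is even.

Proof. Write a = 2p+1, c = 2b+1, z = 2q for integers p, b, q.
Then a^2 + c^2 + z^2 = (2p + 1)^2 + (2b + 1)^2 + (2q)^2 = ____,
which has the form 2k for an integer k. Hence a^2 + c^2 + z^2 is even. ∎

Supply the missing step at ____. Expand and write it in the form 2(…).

Expanding: (2p + 1)^2 + (2b + 1)^2 + (2q)^2 = 4b^2 + 4b + 4p^2 + 4p + 4q^2 + 2.
Every term is even; pulling out the factor of 2 gives 2(2b^2 + 2b + 2p^2 + 2p + 2q^2 + 1).

2(2b^2 + 2b + 2p^2 + 2p + 2q^2 + 1)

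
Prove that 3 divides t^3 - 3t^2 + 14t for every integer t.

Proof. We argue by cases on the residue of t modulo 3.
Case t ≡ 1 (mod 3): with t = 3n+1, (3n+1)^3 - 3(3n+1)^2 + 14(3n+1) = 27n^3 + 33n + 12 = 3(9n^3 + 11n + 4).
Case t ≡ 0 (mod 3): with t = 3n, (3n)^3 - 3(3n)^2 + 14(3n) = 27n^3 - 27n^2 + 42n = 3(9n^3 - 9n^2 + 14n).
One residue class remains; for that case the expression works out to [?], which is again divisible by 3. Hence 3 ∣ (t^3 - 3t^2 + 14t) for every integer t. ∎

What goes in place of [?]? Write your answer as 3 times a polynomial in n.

3(9n^3 + 9n^2 + 14n + 8)

The residues treated are {1, 0}, so the missing case is t ≡ 2 (mod 3); write t = 3n+2.
Then (3n+2)^3 - 3(3n+2)^2 + 14(3n+2) = 27n^3 + 27n^2 + 42n + 24 = 3(9n^3 + 9n^2 + 14n + 8).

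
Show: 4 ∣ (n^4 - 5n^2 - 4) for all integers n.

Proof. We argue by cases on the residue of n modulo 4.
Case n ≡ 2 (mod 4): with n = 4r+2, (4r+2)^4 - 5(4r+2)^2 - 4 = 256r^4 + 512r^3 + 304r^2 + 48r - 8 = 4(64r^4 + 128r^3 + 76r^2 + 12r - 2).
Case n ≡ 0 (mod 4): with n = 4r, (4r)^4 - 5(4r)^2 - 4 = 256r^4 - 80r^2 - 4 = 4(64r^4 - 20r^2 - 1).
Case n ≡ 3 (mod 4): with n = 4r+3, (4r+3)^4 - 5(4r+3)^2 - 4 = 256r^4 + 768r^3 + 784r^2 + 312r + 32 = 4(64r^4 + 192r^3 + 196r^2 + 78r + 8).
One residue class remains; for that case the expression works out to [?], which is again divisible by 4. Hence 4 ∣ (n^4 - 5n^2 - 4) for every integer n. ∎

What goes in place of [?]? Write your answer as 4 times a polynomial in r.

Only n ≡ 1 (mod 4) is unaccounted for. Put n = 4r+1:
(4r+1)^4 - 5(4r+1)^2 - 4 expands to 256r^4 + 256r^3 + 16r^2 - 24r - 8,
and factoring out 4 leaves 4(64r^4 + 64r^3 + 4r^2 - 6r - 2).

4(64r^4 + 64r^3 + 4r^2 - 6r - 2)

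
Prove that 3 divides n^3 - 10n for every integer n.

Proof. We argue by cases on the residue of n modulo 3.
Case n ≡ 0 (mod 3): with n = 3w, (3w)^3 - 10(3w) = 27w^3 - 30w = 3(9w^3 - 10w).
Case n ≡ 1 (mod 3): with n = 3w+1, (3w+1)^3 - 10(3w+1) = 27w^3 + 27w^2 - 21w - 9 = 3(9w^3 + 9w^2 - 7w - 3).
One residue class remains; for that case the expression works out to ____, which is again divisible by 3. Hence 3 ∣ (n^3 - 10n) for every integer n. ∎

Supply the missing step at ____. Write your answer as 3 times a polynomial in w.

3(9w^3 + 18w^2 + 2w - 4)

The residues treated are {0, 1}, so the missing case is n ≡ 2 (mod 3); write n = 3w+2.
Then (3w+2)^3 - 10(3w+2) = 27w^3 + 54w^2 + 6w - 12 = 3(9w^3 + 18w^2 + 2w - 4).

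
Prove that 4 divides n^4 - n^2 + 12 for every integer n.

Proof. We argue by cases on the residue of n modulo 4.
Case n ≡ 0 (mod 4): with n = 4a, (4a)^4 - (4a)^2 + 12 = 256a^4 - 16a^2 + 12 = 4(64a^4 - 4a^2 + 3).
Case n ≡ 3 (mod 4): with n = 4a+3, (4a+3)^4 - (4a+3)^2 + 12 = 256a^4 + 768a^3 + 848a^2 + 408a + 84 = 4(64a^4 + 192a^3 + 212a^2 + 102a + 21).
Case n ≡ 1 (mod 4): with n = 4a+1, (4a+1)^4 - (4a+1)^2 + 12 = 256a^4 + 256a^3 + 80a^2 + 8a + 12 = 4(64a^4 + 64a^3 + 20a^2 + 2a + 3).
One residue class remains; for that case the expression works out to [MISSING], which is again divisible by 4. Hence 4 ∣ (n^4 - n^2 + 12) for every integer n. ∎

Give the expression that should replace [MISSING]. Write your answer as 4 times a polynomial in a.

The residues treated are {0, 3, 1}, so the missing case is n ≡ 2 (mod 4); write n = 4a+2.
Then (4a+2)^4 - (4a+2)^2 + 12 = 256a^4 + 512a^3 + 368a^2 + 112a + 24 = 4(64a^4 + 128a^3 + 92a^2 + 28a + 6).

4(64a^4 + 128a^3 + 92a^2 + 28a + 6)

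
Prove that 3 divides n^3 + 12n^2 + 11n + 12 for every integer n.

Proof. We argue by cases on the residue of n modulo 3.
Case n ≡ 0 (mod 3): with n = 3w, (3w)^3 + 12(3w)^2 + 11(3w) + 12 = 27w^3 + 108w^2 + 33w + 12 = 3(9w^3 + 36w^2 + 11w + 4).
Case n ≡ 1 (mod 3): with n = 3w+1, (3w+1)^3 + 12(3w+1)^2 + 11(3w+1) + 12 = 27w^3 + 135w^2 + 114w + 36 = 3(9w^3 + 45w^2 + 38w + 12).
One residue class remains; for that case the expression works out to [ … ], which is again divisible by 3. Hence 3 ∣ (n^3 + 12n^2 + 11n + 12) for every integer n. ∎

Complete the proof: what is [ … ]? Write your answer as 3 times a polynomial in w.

The residues treated are {0, 1}, so the missing case is n ≡ 2 (mod 3); write n = 3w+2.
Then (3w+2)^3 + 12(3w+2)^2 + 11(3w+2) + 12 = 27w^3 + 162w^2 + 213w + 90 = 3(9w^3 + 54w^2 + 71w + 30).

3(9w^3 + 54w^2 + 71w + 30)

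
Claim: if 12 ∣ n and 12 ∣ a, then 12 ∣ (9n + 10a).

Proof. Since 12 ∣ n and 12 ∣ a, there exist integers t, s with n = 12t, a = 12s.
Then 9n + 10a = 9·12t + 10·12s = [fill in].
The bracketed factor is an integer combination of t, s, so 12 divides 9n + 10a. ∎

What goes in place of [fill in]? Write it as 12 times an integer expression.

12(10s + 9t)

Each term has a factor of 12: 9·12t + 10·12s = 12·(10s + 9t).
Since 10s + 9t is an integer, 12 ∣ (9n + 10a).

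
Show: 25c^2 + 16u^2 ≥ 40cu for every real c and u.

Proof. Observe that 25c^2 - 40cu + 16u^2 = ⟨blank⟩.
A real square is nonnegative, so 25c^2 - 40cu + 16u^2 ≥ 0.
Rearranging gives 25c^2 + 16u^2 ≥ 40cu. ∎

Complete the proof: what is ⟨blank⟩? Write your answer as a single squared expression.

(5c - 4u)^2

The leading and trailing coefficients are 5^2 and 4^2, and 40 = 2·5·4, so the trinomial is (5c - 4u)^2.
Hence 25c^2 - 40cu + 16u^2 ≥ 0.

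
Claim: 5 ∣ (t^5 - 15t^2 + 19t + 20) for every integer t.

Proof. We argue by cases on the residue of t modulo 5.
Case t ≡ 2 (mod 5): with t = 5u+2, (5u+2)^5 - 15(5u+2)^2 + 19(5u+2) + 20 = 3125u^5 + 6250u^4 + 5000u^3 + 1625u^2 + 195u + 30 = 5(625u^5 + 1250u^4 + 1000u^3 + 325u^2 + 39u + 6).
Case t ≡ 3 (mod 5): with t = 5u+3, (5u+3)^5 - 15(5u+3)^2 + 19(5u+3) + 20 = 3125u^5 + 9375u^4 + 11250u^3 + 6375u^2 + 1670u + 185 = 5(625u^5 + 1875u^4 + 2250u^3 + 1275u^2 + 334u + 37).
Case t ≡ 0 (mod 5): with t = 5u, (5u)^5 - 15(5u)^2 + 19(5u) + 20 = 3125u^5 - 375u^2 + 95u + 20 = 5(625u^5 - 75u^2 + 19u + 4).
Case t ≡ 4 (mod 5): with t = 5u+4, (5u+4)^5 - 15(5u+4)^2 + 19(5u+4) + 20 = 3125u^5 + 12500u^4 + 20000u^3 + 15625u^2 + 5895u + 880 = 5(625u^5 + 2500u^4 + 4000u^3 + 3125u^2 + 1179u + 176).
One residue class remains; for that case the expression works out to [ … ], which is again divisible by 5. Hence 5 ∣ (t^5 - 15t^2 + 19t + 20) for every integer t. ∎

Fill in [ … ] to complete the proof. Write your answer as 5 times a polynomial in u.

Only t ≡ 1 (mod 5) is unaccounted for. Put t = 5u+1:
(5u+1)^5 - 15(5u+1)^2 + 19(5u+1) + 20 expands to 3125u^5 + 3125u^4 + 1250u^3 - 125u^2 - 30u + 25,
and factoring out 5 leaves 5(625u^5 + 625u^4 + 250u^3 - 25u^2 - 6u + 5).

5(625u^5 + 625u^4 + 250u^3 - 25u^2 - 6u + 5)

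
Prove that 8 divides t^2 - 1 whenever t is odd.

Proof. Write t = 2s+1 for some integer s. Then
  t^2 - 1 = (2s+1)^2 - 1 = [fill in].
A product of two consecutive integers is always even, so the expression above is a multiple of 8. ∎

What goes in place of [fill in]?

4s(s + 1)

(2s+1)^2 - 1 = 4s^2 + 4s + 1 - 1 = 4s^2 + 4s = 4s(s+1).
Since s and s+1 are consecutive, s(s+1) is even, and 4·(even) is a multiple of 8.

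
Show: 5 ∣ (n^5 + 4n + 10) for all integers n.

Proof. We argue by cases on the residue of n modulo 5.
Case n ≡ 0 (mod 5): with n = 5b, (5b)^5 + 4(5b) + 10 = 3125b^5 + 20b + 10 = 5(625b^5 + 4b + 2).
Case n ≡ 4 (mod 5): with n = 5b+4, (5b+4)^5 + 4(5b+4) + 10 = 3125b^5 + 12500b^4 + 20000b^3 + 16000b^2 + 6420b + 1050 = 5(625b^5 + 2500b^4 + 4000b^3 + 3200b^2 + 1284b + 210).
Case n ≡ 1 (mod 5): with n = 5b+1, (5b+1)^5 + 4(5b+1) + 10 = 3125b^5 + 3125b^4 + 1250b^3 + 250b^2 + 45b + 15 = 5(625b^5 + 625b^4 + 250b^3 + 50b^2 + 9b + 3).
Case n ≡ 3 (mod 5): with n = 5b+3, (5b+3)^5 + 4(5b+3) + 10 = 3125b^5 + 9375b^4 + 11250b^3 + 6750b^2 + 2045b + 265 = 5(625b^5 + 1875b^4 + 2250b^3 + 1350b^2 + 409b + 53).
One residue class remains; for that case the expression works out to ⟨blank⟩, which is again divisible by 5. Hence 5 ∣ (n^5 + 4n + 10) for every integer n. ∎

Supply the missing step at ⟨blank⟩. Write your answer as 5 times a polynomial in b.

Only n ≡ 2 (mod 5) is unaccounted for. Put n = 5b+2:
(5b+2)^5 + 4(5b+2) + 10 expands to 3125b^5 + 6250b^4 + 5000b^3 + 2000b^2 + 420b + 50,
and factoring out 5 leaves 5(625b^5 + 1250b^4 + 1000b^3 + 400b^2 + 84b + 10).

5(625b^5 + 1250b^4 + 1000b^3 + 400b^2 + 84b + 10)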